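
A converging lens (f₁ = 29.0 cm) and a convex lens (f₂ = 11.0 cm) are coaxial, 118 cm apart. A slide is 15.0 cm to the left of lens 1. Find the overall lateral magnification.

m = -0.165

Lens 1: 1/d_i1 = 1/(29.0) − 1/(15.0) = -0.03218, so d_i1 = -31.07 cm; m₁ = −d_i1/d_o1 = +2.071.
d_o2 = 118 − (-31.07) = 149.1 cm.
Lens 2: 1/d_i2 = 1/(11.0) − 1/(149.1) = 0.08420, so d_i2 = 11.88 cm; m₂ = −d_i2/d_o2 = -0.07965.
m = m₁·m₂ = (+2.071)(-0.07965) = -0.165.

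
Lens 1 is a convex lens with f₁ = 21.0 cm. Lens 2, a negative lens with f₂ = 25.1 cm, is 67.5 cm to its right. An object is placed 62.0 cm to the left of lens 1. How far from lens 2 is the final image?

Lens 1: 1/d_i1 = 1/f₁ − 1/d_o1 = 1/(21.0) − 1/(62.0) = 0.03149, so d_i1 = 31.76 cm.
The intermediate image is 31.76 cm to the right of lens 1, which is 67.5 − (31.76) = 35.74 cm to the left of lens 2, so d_o2 = +35.74 cm.
Lens 2 is diverging, so f₂ = −25.1 cm.
Lens 2: 1/d_i2 = 1/f₂ − 1/d_o2 = 1/(-25.1) − 1/(35.74) = -0.06782, so d_i2 = -14.7 cm.
The final image is virtual, 14.7 cm to the left of lens 2 (overall magnification ≈ -0.21).

14.7 cm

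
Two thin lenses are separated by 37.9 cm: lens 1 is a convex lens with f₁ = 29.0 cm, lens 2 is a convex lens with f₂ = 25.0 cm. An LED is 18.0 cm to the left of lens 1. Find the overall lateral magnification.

Lens 1: 1/d_i1 = 1/(29.0) − 1/(18.0) = -0.02107, so d_i1 = -47.45 cm; m₁ = −d_i1/d_o1 = +2.636.
d_o2 = 37.9 − (-47.45) = 85.35 cm.
Lens 2: 1/d_i2 = 1/(25.0) − 1/(85.35) = 0.02828, so d_i2 = 35.36 cm; m₂ = −d_i2/d_o2 = -0.4143.
m = m₁·m₂ = (+2.636)(-0.4143) = -1.09.

m = -1.09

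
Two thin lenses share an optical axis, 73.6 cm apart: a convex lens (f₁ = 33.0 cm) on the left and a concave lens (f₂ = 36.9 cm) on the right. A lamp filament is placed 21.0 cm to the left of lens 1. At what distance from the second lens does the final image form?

Lens 1: 1/d_i1 = 1/f₁ − 1/d_o1 = 1/(33.0) − 1/(21.0) = -0.01732, so d_i1 = -57.75 cm.
The intermediate image is 57.75 cm to the left of lens 1 (virtual), which is 73.6 − (-57.75) = 131.3 cm to the left of lens 2, so d_o2 = +131.3 cm.
Lens 2 is diverging, so f₂ = −36.9 cm.
Lens 2: 1/d_i2 = 1/f₂ − 1/d_o2 = 1/(-36.9) − 1/(131.3) = -0.03472, so d_i2 = -28.8 cm.
The final image is virtual, 28.8 cm to the left of lens 2 (overall magnification ≈ 0.60).

28.8 cm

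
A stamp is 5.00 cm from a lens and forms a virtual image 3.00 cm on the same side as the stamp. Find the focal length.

f = -7.50 cm (diverging)

Virtual image ⇒ d_i = −3.00 cm.
1/f = 1/d_o + 1/d_i = 1/(5.00) + 1/(-3.00) = -0.1333, so f = -7.50 cm.
Since f is negative, the lens is diverging.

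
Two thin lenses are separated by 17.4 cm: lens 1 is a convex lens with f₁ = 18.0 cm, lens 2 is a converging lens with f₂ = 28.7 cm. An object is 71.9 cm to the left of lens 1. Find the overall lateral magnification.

m = -0.271

Lens 1: 1/d_i1 = 1/(18.0) − 1/(71.9) = 0.04165, so d_i1 = 24.01 cm; m₁ = −d_i1/d_o1 = -0.3339.
d_o2 = 17.4 − (24.01) = -6.610 cm (virtual object).
Lens 2: 1/d_i2 = 1/(28.7) − 1/(-6.610) = 0.1861, so d_i2 = 5.373 cm; m₂ = −d_i2/d_o2 = +0.8128.
m = m₁·m₂ = (-0.3339)(+0.8128) = -0.271.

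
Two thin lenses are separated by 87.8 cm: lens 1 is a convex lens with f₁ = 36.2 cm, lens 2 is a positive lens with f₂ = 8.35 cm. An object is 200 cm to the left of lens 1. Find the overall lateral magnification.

m = +0.0524

Lens 1: 1/d_i1 = 1/(36.2) − 1/(200) = 0.02262, so d_i1 = 44.20 cm; m₁ = −d_i1/d_o1 = -0.2210.
d_o2 = 87.8 − (44.20) = 43.60 cm.
Lens 2: 1/d_i2 = 1/(8.35) − 1/(43.60) = 0.09682, so d_i2 = 10.33 cm; m₂ = −d_i2/d_o2 = -0.2369.
m = m₁·m₂ = (-0.2210)(-0.2369) = +0.0524.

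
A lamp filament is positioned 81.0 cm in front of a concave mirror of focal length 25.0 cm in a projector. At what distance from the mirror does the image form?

Mirror equation: 1/s_i = 1/f − 1/s_o = 1/(25.00) − 1/(81.0) = 0.04000 − 0.01235 = 0.02765, so s_i = 36.2 cm.
The image is real, inverted and reduced, in front of the mirror.

36.2 cm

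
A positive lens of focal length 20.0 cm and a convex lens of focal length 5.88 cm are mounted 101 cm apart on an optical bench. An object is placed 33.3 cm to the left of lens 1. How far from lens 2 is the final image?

Lens 1: 1/d_i1 = 1/f₁ − 1/d_o1 = 1/(20.0) − 1/(33.3) = 0.01997, so d_i1 = 50.08 cm.
The intermediate image is 50.08 cm to the right of lens 1, which is 101 − (50.08) = 50.92 cm to the left of lens 2, so d_o2 = +50.92 cm.
Lens 2: 1/d_i2 = 1/f₂ − 1/d_o2 = 1/(5.88) − 1/(50.92) = 0.1504, so d_i2 = 6.65 cm.
The final image is real, 6.65 cm to the right of lens 2 (overall magnification ≈ 0.20).

6.65 cm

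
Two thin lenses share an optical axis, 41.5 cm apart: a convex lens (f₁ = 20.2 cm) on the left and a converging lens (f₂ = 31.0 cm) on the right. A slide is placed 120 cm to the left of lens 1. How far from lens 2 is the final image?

38.7 cm

Lens 1: 1/d_i1 = 1/f₁ − 1/d_o1 = 1/(20.2) − 1/(120) = 0.04117, so d_i1 = 24.29 cm.
The intermediate image is 24.29 cm to the right of lens 1, which is 41.5 − (24.29) = 17.21 cm to the left of lens 2, so d_o2 = +17.21 cm.
Lens 2: 1/d_i2 = 1/f₂ − 1/d_o2 = 1/(31.0) − 1/(17.21) = -0.02585, so d_i2 = -38.7 cm.
The final image is virtual, 38.7 cm to the left of lens 2 (overall magnification ≈ -0.46).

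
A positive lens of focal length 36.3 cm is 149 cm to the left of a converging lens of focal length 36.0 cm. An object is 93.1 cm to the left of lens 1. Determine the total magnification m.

Lens 1: 1/d_i1 = 1/(36.3) − 1/(93.1) = 0.01681, so d_i1 = 59.50 cm; m₁ = −d_i1/d_o1 = -0.6391.
d_o2 = 149 − (59.50) = 89.50 cm.
Lens 2: 1/d_i2 = 1/(36.0) − 1/(89.50) = 0.01660, so d_i2 = 60.22 cm; m₂ = −d_i2/d_o2 = -0.6729.
m = m₁·m₂ = (-0.6391)(-0.6729) = +0.430.

m = +0.430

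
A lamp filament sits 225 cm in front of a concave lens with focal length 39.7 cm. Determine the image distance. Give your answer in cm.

For a concave lens, f = -39.7 cm.
Thin-lens equation: 1/d_i = 1/f − 1/d_o = 1/(-39.70) − 1/(225) = -0.02519 − 0.004444 = -0.02963, so d_i = -33.7 cm.
The image is virtual, upright and reduced, on the same side as the object.

33.7 cm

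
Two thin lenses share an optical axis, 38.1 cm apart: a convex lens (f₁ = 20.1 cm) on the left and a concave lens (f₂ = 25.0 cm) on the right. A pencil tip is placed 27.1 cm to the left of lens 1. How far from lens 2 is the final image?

67.5 cm

Lens 1: 1/d_i1 = 1/f₁ − 1/d_o1 = 1/(20.1) − 1/(27.1) = 0.01285, so d_i1 = 77.82 cm.
The intermediate image is 77.82 cm to the right of lens 1, which lies 39.72 cm to the right of lens 2 — a virtual object — so d_o2 = −39.72 cm.
Lens 2 is diverging, so f₂ = −25.0 cm.
Lens 2: 1/d_i2 = 1/f₂ − 1/d_o2 = 1/(-25.0) − 1/(-39.72) = -0.01482, so d_i2 = -67.5 cm.
The final image is virtual, 67.5 cm to the left of lens 2 (overall magnification ≈ 4.9).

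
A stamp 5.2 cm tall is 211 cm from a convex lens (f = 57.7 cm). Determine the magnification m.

m = -0.376

1/d_i = 1/f − 1/d_o = 1/(57.70) − 1/(211) = 0.01259, so d_i = 79.42 cm.
m = −d_i/d_o = −(79.42)/(211) = -0.376.
The image is real, inverted and reduced, on the far side of the lens.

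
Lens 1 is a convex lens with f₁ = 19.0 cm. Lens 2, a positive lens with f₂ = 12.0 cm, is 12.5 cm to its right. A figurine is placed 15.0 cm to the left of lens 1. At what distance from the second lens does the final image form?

Lens 1: 1/d_i1 = 1/f₁ − 1/d_o1 = 1/(19.0) − 1/(15.0) = -0.01404, so d_i1 = -71.25 cm.
The intermediate image is 71.25 cm to the left of lens 1 (virtual), which is 12.5 − (-71.25) = 83.75 cm to the left of lens 2, so d_o2 = +83.75 cm.
Lens 2: 1/d_i2 = 1/f₂ − 1/d_o2 = 1/(12.0) − 1/(83.75) = 0.07139, so d_i2 = 14.0 cm.
The final image is real, 14.0 cm to the right of lens 2 (overall magnification ≈ -0.79).

14.0 cm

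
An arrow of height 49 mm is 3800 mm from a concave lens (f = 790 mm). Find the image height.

For a concave lens, f = -790 mm.
1/d_i = 1/f − 1/d_o = 1/(-790.0) − 1/(3800) = -0.001529, so d_i = -654.0 mm.
m = −d_i/d_o = +0.1721.
|h_i| = |m|·h_o = 0.1721 × 49 = 8.43 mm. The image is virtual, upright and reduced, on the same side as the object.

8.43 mm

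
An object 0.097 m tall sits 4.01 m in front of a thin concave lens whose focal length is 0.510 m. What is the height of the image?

For a concave lens, f = -0.510 m.
1/d_i = 1/f − 1/d_o = 1/(-0.5100) − 1/(4.01) = -2.210, so d_i = -0.4525 m.
m = −d_i/d_o = +0.1128.
|h_i| = |m|·h_o = 0.1128 × 0.097 = 0.0109 m. The image is virtual, upright and reduced, on the same side as the object.

0.0109 m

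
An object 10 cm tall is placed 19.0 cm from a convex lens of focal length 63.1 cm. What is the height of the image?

1/d_i = 1/f − 1/d_o = 1/(63.10) − 1/(19.0) = -0.03678, so d_i = -27.19 cm.
m = −d_i/d_o = +1.431.
|h_i| = |m|·h_o = 1.431 × 10 = 14.3 cm. The image is virtual, upright and enlarged, on the same side as the object.

14.3 cm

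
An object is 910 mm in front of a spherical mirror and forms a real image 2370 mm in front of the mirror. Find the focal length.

f = 658 mm (concave)

Real image ⇒ d_i = +2370 mm.
1/f = 1/d_o + 1/d_i = 1/(910) + 1/(2370) = 0.001521, so f = 658 mm.
Since f is positive, the spherical mirror is concave.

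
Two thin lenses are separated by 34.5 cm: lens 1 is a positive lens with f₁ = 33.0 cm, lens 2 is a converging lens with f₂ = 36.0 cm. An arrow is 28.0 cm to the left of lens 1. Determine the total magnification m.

m = -1.30

Lens 1: 1/d_i1 = 1/(33.0) − 1/(28.0) = -0.005411, so d_i1 = -184.8 cm; m₁ = −d_i1/d_o1 = +6.600.
d_o2 = 34.5 − (-184.8) = 219.3 cm.
Lens 2: 1/d_i2 = 1/(36.0) − 1/(219.3) = 0.02322, so d_i2 = 43.07 cm; m₂ = −d_i2/d_o2 = -0.1964.
m = m₁·m₂ = (+6.600)(-0.1964) = -1.30.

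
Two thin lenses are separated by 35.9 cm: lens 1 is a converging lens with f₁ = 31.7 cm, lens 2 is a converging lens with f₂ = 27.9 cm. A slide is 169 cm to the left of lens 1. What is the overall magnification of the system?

Lens 1: 1/d_i1 = 1/(31.7) − 1/(169) = 0.02563, so d_i1 = 39.02 cm; m₁ = −d_i1/d_o1 = -0.2309.
d_o2 = 35.9 − (39.02) = -3.120 cm (virtual object).
Lens 2: 1/d_i2 = 1/(27.9) − 1/(-3.120) = 0.3564, so d_i2 = 2.806 cm; m₂ = −d_i2/d_o2 = +0.8994.
m = m₁·m₂ = (-0.2309)(+0.8994) = -0.208.

m = -0.208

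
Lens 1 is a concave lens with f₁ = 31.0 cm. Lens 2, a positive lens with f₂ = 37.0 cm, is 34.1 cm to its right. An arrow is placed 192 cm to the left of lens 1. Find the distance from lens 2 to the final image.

94.5 cm

Lens 1 is diverging, so f₁ = −31.0 cm.
Lens 1: 1/d_i1 = 1/f₁ − 1/d_o1 = 1/(-31.0) − 1/(192) = -0.03747, so d_i1 = -26.69 cm.
The intermediate image is 26.69 cm to the left of lens 1 (virtual), which is 34.1 − (-26.69) = 60.79 cm to the left of lens 2, so d_o2 = +60.79 cm.
Lens 2: 1/d_i2 = 1/f₂ − 1/d_o2 = 1/(37.0) − 1/(60.79) = 0.01058, so d_i2 = 94.5 cm.
The final image is real, 94.5 cm to the right of lens 2 (overall magnification ≈ -0.22).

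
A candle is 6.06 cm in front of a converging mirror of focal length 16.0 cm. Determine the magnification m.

m = +1.61

1/d_i = 1/f − 1/d_o = 1/(16.00) − 1/(6.06) = -0.1025, so d_i = -9.755 cm.
m = −d_i/d_o = −(-9.755)/(6.06) = +1.61.
The image is virtual, upright and enlarged, behind the mirror.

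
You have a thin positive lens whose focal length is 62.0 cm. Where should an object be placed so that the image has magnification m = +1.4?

17.7 cm

m = −d_i/d_o ⇒ d_i = −m·d_o.
1/f = 1/d_o + 1/d_i = 1/d_o − 1/(m·d_o) = (1 − 1/m)/d_o, so d_o = f(1 − 1/m) = (62.00)(1 − 1/(+1.4)) = 17.7 cm.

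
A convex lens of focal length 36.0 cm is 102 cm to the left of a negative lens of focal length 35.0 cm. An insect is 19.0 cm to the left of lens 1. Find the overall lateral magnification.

Lens 1: 1/d_i1 = 1/(36.0) − 1/(19.0) = -0.02485, so d_i1 = -40.24 cm; m₁ = −d_i1/d_o1 = +2.118.
d_o2 = 102 − (-40.24) = 142.2 cm.
f₂ = −35.0 cm (diverging).
Lens 2: 1/d_i2 = 1/(-35.0) − 1/(142.2) = -0.03560, so d_i2 = -28.09 cm; m₂ = −d_i2/d_o2 = +0.1975.
m = m₁·m₂ = (+2.118)(+0.1975) = +0.418.

m = +0.418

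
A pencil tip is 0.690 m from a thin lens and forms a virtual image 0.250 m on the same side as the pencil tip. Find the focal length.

f = -0.392 m (diverging)

Virtual image ⇒ d_i = −0.250 m.
1/f = 1/d_o + 1/d_i = 1/(0.690) + 1/(-0.250) = -2.551, so f = -0.392 m.
Since f is negative, the thin lens is diverging.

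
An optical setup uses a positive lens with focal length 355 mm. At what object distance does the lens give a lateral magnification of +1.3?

81.9 mm

m = −d_i/d_o ⇒ d_i = −m·d_o.
1/f = 1/d_o + 1/d_i = 1/d_o − 1/(m·d_o) = (1 − 1/m)/d_o, so d_o = f(1 − 1/m) = (355.0)(1 − 1/(+1.3)) = 81.9 mm.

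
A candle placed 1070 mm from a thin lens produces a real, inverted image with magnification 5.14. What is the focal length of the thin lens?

f = 896 mm (converging)

m = −d_i/d_o ⇒ d_i = −m·d_o = −(-5.14)·(1070) = 5500 mm.
1/f = 1/d_o + 1/d_i = 1/(1070) + 1/(5500) = 0.001116, so f = 896 mm.
Since f is positive, the thin lens is converging.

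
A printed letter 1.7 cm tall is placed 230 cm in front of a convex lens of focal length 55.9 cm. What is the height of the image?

0.546 cm

1/d_i = 1/f − 1/d_o = 1/(55.90) − 1/(230) = 0.01354, so d_i = 73.85 cm.
m = −d_i/d_o = -0.3211.
|h_i| = |m|·h_o = 0.3211 × 1.7 = 0.546 cm. The image is real, inverted and reduced, on the far side of the lens.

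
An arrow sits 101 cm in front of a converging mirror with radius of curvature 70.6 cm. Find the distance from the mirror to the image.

f = R/2 = 70.6/2 = 35.30 cm.
Mirror equation: 1/s_i = 1/f − 1/s_o = 1/(35.30) − 1/(101) = 0.02833 − 0.009901 = 0.01843, so s_i = 54.3 cm.
The image is real, inverted and reduced, in front of the mirror.

54.3 cm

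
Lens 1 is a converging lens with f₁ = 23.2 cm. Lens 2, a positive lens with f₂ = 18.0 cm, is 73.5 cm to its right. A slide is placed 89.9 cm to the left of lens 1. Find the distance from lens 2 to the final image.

31.4 cm

Lens 1: 1/d_i1 = 1/f₁ − 1/d_o1 = 1/(23.2) − 1/(89.9) = 0.03198, so d_i1 = 31.27 cm.
The intermediate image is 31.27 cm to the right of lens 1, which is 73.5 − (31.27) = 42.23 cm to the left of lens 2, so d_o2 = +42.23 cm.
Lens 2: 1/d_i2 = 1/f₂ − 1/d_o2 = 1/(18.0) − 1/(42.23) = 0.03188, so d_i2 = 31.4 cm.
The final image is real, 31.4 cm to the right of lens 2 (overall magnification ≈ 0.26).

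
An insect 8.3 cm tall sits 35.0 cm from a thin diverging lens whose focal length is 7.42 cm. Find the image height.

For a diverging lens, f = -7.42 cm.
1/d_i = 1/f − 1/d_o = 1/(-7.420) − 1/(35.0) = -0.1633, so d_i = -6.122 cm.
m = −d_i/d_o = +0.1749.
|h_i| = |m|·h_o = 0.1749 × 8.3 = 1.45 cm. The image is virtual, upright and reduced, on the same side as the object.

1.45 cm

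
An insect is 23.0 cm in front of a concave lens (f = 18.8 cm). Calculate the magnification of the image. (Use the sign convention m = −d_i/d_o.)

For a concave lens, f = -18.8 cm.
1/d_i = 1/f − 1/d_o = 1/(-18.80) − 1/(23.0) = -0.09667, so d_i = -10.34 cm.
m = −d_i/d_o = −(-10.34)/(23.0) = +0.450.
The image is virtual, upright and reduced, on the same side as the object.

m = +0.450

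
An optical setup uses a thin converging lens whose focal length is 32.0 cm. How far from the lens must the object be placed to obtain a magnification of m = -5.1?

38.3 cm

m = −d_i/d_o ⇒ d_i = −m·d_o.
1/f = 1/d_o + 1/d_i = 1/d_o − 1/(m·d_o) = (1 − 1/m)/d_o, so d_o = f(1 − 1/m) = (32.00)(1 − 1/(-5.1)) = 38.3 cm.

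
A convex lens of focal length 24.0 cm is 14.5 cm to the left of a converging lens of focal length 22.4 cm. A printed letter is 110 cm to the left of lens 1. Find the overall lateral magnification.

Lens 1: 1/d_i1 = 1/(24.0) − 1/(110) = 0.03258, so d_i1 = 30.70 cm; m₁ = −d_i1/d_o1 = -0.2791.
d_o2 = 14.5 − (30.70) = -16.20 cm (virtual object).
Lens 2: 1/d_i2 = 1/(22.4) − 1/(-16.20) = 0.1064, so d_i2 = 9.401 cm; m₂ = −d_i2/d_o2 = +0.5803.
m = m₁·m₂ = (-0.2791)(+0.5803) = -0.162.

m = -0.162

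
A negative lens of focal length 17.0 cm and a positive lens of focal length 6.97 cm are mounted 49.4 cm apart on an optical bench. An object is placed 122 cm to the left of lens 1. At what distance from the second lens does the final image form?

Lens 1 is diverging, so f₁ = −17.0 cm.
Lens 1: 1/d_i1 = 1/f₁ − 1/d_o1 = 1/(-17.0) − 1/(122) = -0.06702, so d_i1 = -14.92 cm.
The intermediate image is 14.92 cm to the left of lens 1 (virtual), which is 49.4 − (-14.92) = 64.32 cm to the left of lens 2, so d_o2 = +64.32 cm.
Lens 2: 1/d_i2 = 1/f₂ − 1/d_o2 = 1/(6.97) − 1/(64.32) = 0.1279, so d_i2 = 7.82 cm.
The final image is real, 7.82 cm to the right of lens 2 (overall magnification ≈ -0.015).

7.82 cm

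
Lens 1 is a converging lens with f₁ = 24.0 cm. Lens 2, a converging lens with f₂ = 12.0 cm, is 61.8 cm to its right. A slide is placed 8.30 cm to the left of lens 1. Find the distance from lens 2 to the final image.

14.3 cm

Lens 1: 1/d_i1 = 1/f₁ − 1/d_o1 = 1/(24.0) − 1/(8.30) = -0.07882, so d_i1 = -12.69 cm.
The intermediate image is 12.69 cm to the left of lens 1 (virtual), which is 61.8 − (-12.69) = 74.49 cm to the left of lens 2, so d_o2 = +74.49 cm.
Lens 2: 1/d_i2 = 1/f₂ − 1/d_o2 = 1/(12.0) − 1/(74.49) = 0.06991, so d_i2 = 14.3 cm.
The final image is real, 14.3 cm to the right of lens 2 (overall magnification ≈ -0.29).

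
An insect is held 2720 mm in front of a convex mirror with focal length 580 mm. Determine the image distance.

For a convex mirror, f = -580 mm.
Mirror equation: 1/d_i = 1/f − 1/d_o = 1/(-580.0) − 1/(2720) = -0.001724 − 0.0003676 = -0.002092, so d_i = -478 mm.
The image is virtual, upright and reduced, behind the mirror.

478 mm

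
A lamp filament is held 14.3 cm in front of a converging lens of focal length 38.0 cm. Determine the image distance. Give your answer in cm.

Thin-lens equation: 1/s_i = 1/f − 1/s_o = 1/(38.00) − 1/(14.3) = 0.02632 − 0.06993 = -0.04361, so s_i = -22.9 cm.
The image is virtual, upright and enlarged, on the same side as the object.

22.9 cm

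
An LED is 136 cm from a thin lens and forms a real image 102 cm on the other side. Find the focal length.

f = 58.3 cm (converging)

Real image ⇒ d_i = +102 cm.
1/f = 1/d_o + 1/d_i = 1/(136) + 1/(102) = 0.01716, so f = 58.3 cm.
Since f is positive, the thin lens is converging.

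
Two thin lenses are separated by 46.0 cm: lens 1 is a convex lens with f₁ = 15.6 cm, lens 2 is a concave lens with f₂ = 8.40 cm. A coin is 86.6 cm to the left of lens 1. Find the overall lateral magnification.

m = -0.0522

Lens 1: 1/d_i1 = 1/(15.6) − 1/(86.6) = 0.05256, so d_i1 = 19.03 cm; m₁ = −d_i1/d_o1 = -0.2197.
d_o2 = 46.0 − (19.03) = 26.97 cm.
f₂ = −8.40 cm (diverging).
Lens 2: 1/d_i2 = 1/(-8.40) − 1/(26.97) = -0.1561, so d_i2 = -6.405 cm; m₂ = −d_i2/d_o2 = +0.2375.
m = m₁·m₂ = (-0.2197)(+0.2375) = -0.0522.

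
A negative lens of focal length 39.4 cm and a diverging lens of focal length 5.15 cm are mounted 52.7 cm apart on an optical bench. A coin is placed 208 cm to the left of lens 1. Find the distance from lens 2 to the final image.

4.86 cm

Lens 1 is diverging, so f₁ = −39.4 cm.
Lens 1: 1/d_i1 = 1/f₁ − 1/d_o1 = 1/(-39.4) − 1/(208) = -0.03019, so d_i1 = -33.13 cm.
The intermediate image is 33.13 cm to the left of lens 1 (virtual), which is 52.7 − (-33.13) = 85.83 cm to the left of lens 2, so d_o2 = +85.83 cm.
Lens 2 is diverging, so f₂ = −5.15 cm.
Lens 2: 1/d_i2 = 1/f₂ − 1/d_o2 = 1/(-5.15) − 1/(85.83) = -0.2058, so d_i2 = -4.86 cm.
The final image is virtual, 4.86 cm to the left of lens 2 (overall magnification ≈ 0.0090).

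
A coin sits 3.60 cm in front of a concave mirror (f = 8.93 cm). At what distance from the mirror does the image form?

Mirror equation: 1/d_i = 1/f − 1/d_o = 1/(8.930) − 1/(3.60) = 0.1120 − 0.2778 = -0.1658, so d_i = -6.03 cm.
The image is virtual, upright and enlarged, behind the mirror.

6.03 cm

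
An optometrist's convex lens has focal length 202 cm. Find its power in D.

f = 202 cm = 2.02 m.
P = 1/f = 1/(2.02 m) = +0.495 D.

P = +0.495 D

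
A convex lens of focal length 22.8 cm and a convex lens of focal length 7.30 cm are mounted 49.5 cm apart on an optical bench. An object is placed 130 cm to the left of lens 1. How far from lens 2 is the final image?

Lens 1: 1/d_i1 = 1/f₁ − 1/d_o1 = 1/(22.8) − 1/(130) = 0.03617, so d_i1 = 27.65 cm.
The intermediate image is 27.65 cm to the right of lens 1, which is 49.5 − (27.65) = 21.85 cm to the left of lens 2, so d_o2 = +21.85 cm.
Lens 2: 1/d_i2 = 1/f₂ − 1/d_o2 = 1/(7.30) − 1/(21.85) = 0.09122, so d_i2 = 11.0 cm.
The final image is real, 11.0 cm to the right of lens 2 (overall magnification ≈ 0.11).

11.0 cm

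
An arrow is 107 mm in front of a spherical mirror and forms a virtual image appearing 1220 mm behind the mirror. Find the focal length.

f = 117 mm (concave)

Virtual image ⇒ d_i = −1220 mm.
1/f = 1/d_o + 1/d_i = 1/(107) + 1/(-1220) = 0.008526, so f = 117 mm.
Since f is positive, the spherical mirror is concave.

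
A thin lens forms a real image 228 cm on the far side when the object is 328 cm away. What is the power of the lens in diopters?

P = +0.743 D

d_i = +228 cm.
1/f = 1/d_o + 1/d_i = 1/(328) + 1/(228) = 0.007435 cm⁻¹.
f = 134.5 cm = 1.345 m, so P = 1/f = +0.743 D.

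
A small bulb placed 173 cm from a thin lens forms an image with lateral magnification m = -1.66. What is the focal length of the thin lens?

f = 108 cm (converging)

m = −d_i/d_o ⇒ d_i = −m·d_o = −(-1.66)·(173) = 287.2 cm.
1/f = 1/d_o + 1/d_i = 1/(173) + 1/(287.2) = 0.009262, so f = 108 cm.
Since f is positive, the thin lens is converging.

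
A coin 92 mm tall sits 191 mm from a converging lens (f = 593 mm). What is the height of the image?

136 mm

1/d_i = 1/f − 1/d_o = 1/(593.0) − 1/(191) = -0.003549, so d_i = -281.7 mm.
m = −d_i/d_o = +1.475.
|h_i| = |m|·h_o = 1.475 × 92 = 136 mm. The image is virtual, upright and enlarged, on the same side as the object.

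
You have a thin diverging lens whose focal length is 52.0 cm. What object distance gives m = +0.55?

42.5 cm

For a diverging lens, f = -52.0 cm.
m = −d_i/d_o ⇒ d_i = −m·d_o.
1/f = 1/d_o + 1/d_i = 1/d_o − 1/(m·d_o) = (1 − 1/m)/d_o, so d_o = f(1 − 1/m) = (-52.00)(1 − 1/(+0.55)) = 42.5 cm.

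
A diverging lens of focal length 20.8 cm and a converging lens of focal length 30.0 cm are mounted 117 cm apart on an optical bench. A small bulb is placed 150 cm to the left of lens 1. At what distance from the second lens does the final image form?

Lens 1 is diverging, so f₁ = −20.8 cm.
Lens 1: 1/d_i1 = 1/f₁ − 1/d_o1 = 1/(-20.8) − 1/(150) = -0.05474, so d_i1 = -18.27 cm.
The intermediate image is 18.27 cm to the left of lens 1 (virtual), which is 117 − (-18.27) = 135.3 cm to the left of lens 2, so d_o2 = +135.3 cm.
Lens 2: 1/d_i2 = 1/f₂ − 1/d_o2 = 1/(30.0) − 1/(135.3) = 0.02594, so d_i2 = 38.5 cm.
The final image is real, 38.5 cm to the right of lens 2 (overall magnification ≈ -0.035).

38.5 cm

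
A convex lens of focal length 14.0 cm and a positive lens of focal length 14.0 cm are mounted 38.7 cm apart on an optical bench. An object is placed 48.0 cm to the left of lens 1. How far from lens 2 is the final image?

53.7 cm

Lens 1: 1/d_i1 = 1/f₁ − 1/d_o1 = 1/(14.0) − 1/(48.0) = 0.05060, so d_i1 = 19.76 cm.
The intermediate image is 19.76 cm to the right of lens 1, which is 38.7 − (19.76) = 18.94 cm to the left of lens 2, so d_o2 = +18.94 cm.
Lens 2: 1/d_i2 = 1/f₂ − 1/d_o2 = 1/(14.0) − 1/(18.94) = 0.01863, so d_i2 = 53.7 cm.
The final image is real, 53.7 cm to the right of lens 2 (overall magnification ≈ 1.2).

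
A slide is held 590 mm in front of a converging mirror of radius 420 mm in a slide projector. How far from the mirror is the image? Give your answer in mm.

f = R/2 = 420/2 = 210.0 mm.
Mirror equation: 1/v = 1/f − 1/u = 1/(210.0) − 1/(590) = 0.004762 − 0.001695 = 0.003067, so v = 326 mm.
The image is real, inverted and reduced, in front of the mirror.

326 mm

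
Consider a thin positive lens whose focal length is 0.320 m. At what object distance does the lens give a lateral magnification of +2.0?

m = −d_i/d_o ⇒ d_i = −m·d_o.
1/f = 1/d_o + 1/d_i = 1/d_o − 1/(m·d_o) = (1 − 1/m)/d_o, so d_o = f(1 − 1/m) = (0.3200)(1 − 1/(+2.0)) = 0.160 m.

0.160 m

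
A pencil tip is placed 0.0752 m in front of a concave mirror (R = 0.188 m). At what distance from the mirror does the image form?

0.376 m

f = R/2 = 0.188/2 = 0.09400 m.
Mirror equation: 1/d_i = 1/f − 1/d_o = 1/(0.09400) − 1/(0.0752) = 10.64 − 13.30 = -2.660, so d_i = -0.376 m.
The image is virtual, upright and enlarged, behind the mirror.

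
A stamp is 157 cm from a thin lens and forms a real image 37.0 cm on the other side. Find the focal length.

Real image ⇒ d_i = +37.0 cm.
1/f = 1/d_o + 1/d_i = 1/(157) + 1/(37.0) = 0.03340, so f = 29.9 cm.
Since f is positive, the thin lens is converging.

f = 29.9 cm (converging)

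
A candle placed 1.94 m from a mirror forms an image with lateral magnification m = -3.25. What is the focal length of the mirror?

f = 1.48 m (concave)

m = −d_i/d_o ⇒ d_i = −m·d_o = −(-3.25)·(1.94) = 6.305 m.
1/f = 1/d_o + 1/d_i = 1/(1.94) + 1/(6.305) = 0.6741, so f = 1.48 m.
Since f is positive, the mirror is concave.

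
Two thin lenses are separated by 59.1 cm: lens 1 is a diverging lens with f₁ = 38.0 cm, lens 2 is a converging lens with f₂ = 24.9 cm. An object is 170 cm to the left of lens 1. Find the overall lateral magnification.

f₁ = −38.0 cm (diverging).
Lens 1: 1/d_i1 = 1/(-38.0) − 1/(170) = -0.03220, so d_i1 = -31.06 cm; m₁ = −d_i1/d_o1 = +0.1827.
d_o2 = 59.1 − (-31.06) = 90.16 cm.
Lens 2: 1/d_i2 = 1/(24.9) − 1/(90.16) = 0.02907, so d_i2 = 34.40 cm; m₂ = −d_i2/d_o2 = -0.3816.
m = m₁·m₂ = (+0.1827)(-0.3816) = -0.0697.

m = -0.0697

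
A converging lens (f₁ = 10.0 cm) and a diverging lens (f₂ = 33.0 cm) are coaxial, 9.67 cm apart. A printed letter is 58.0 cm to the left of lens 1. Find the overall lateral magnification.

m = -0.225

Lens 1: 1/d_i1 = 1/(10.0) − 1/(58.0) = 0.08276, so d_i1 = 12.08 cm; m₁ = −d_i1/d_o1 = -0.2083.
d_o2 = 9.67 − (12.08) = -2.410 cm (virtual object).
f₂ = −33.0 cm (diverging).
Lens 2: 1/d_i2 = 1/(-33.0) − 1/(-2.410) = 0.3846, so d_i2 = 2.600 cm; m₂ = −d_i2/d_o2 = +1.079.
m = m₁·m₂ = (-0.2083)(+1.079) = -0.225.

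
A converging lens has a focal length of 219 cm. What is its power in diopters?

P = +0.457 D

f = 219 cm = 2.19 m.
P = 1/f = 1/(2.19 m) = +0.457 D.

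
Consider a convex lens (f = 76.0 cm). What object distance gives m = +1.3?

m = −d_i/d_o ⇒ d_i = −m·d_o.
1/f = 1/d_o + 1/d_i = 1/d_o − 1/(m·d_o) = (1 − 1/m)/d_o, so d_o = f(1 − 1/m) = (76.00)(1 − 1/(+1.3)) = 17.5 cm.

17.5 cm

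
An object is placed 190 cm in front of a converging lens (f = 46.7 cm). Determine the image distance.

Thin-lens equation: 1/d_i = 1/f − 1/d_o = 1/(46.70) − 1/(190) = 0.02141 − 0.005263 = 0.01615, so d_i = 61.9 cm.
The image is real, inverted and reduced, on the far side of the lens.

61.9 cm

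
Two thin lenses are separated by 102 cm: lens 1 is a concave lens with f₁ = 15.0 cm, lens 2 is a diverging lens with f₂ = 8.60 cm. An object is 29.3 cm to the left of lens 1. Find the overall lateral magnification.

f₁ = −15.0 cm (diverging).
Lens 1: 1/d_i1 = 1/(-15.0) − 1/(29.3) = -0.1008, so d_i1 = -9.921 cm; m₁ = −d_i1/d_o1 = +0.3386.
d_o2 = 102 − (-9.921) = 111.9 cm.
f₂ = −8.60 cm (diverging).
Lens 2: 1/d_i2 = 1/(-8.60) − 1/(111.9) = -0.1252, so d_i2 = -7.986 cm; m₂ = −d_i2/d_o2 = +0.07137.
m = m₁·m₂ = (+0.3386)(+0.07137) = +0.0242.

m = +0.0242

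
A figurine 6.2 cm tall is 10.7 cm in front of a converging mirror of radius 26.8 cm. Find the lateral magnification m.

f = R/2 = 26.8/2 = 13.40 cm.
1/d_i = 1/f − 1/d_o = 1/(13.40) − 1/(10.7) = -0.01883, so d_i = -53.10 cm.
m = −d_i/d_o = −(-53.10)/(10.7) = +4.96.
The image is virtual, upright and enlarged, behind the mirror.

m = +4.96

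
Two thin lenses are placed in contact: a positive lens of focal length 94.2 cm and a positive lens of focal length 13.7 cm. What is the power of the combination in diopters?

P = +8.36 D

P₁ = 1/f₁ = 1/(0.942 m) = +1.062 D; P₂ = 1/f₂ = 1/(0.137 m) = +7.299 D.
For thin lenses in contact, P = P₁ + P₂ = (+1.062) + (+7.299) = +8.36 D.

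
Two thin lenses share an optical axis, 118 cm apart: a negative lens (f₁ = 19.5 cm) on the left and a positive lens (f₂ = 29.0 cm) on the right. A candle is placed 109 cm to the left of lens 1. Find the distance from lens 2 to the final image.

37.0 cm

Lens 1 is diverging, so f₁ = −19.5 cm.
Lens 1: 1/d_i1 = 1/f₁ − 1/d_o1 = 1/(-19.5) − 1/(109) = -0.06046, so d_i1 = -16.54 cm.
The intermediate image is 16.54 cm to the left of lens 1 (virtual), which is 118 − (-16.54) = 134.5 cm to the left of lens 2, so d_o2 = +134.5 cm.
Lens 2: 1/d_i2 = 1/f₂ − 1/d_o2 = 1/(29.0) − 1/(134.5) = 0.02705, so d_i2 = 37.0 cm.
The final image is real, 37.0 cm to the right of lens 2 (overall magnification ≈ -0.042).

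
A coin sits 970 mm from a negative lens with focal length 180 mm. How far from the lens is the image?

For a negative lens, f = -180 mm.
Thin-lens equation: 1/s_i = 1/f − 1/s_o = 1/(-180.0) − 1/(970) = -0.005556 − 0.001031 = -0.006586, so s_i = -152 mm.
The image is virtual, upright and reduced, on the same side as the object.

152 mm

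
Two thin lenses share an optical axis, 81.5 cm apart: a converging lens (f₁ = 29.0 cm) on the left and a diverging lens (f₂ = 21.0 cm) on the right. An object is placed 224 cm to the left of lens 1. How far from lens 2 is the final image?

14.6 cm

Lens 1: 1/d_i1 = 1/f₁ − 1/d_o1 = 1/(29.0) − 1/(224) = 0.03002, so d_i1 = 33.31 cm.
The intermediate image is 33.31 cm to the right of lens 1, which is 81.5 − (33.31) = 48.19 cm to the left of lens 2, so d_o2 = +48.19 cm.
Lens 2 is diverging, so f₂ = −21.0 cm.
Lens 2: 1/d_i2 = 1/f₂ − 1/d_o2 = 1/(-21.0) − 1/(48.19) = -0.06837, so d_i2 = -14.6 cm.
The final image is virtual, 14.6 cm to the left of lens 2 (overall magnification ≈ -0.045).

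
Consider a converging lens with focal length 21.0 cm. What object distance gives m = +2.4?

12.2 cm

m = −d_i/d_o ⇒ d_i = −m·d_o.
1/f = 1/d_o + 1/d_i = 1/d_o − 1/(m·d_o) = (1 − 1/m)/d_o, so d_o = f(1 − 1/m) = (21.00)(1 − 1/(+2.4)) = 12.2 cm.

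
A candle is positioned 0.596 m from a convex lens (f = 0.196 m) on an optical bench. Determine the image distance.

0.292 m

Lens equation: 1/s_i = 1/f − 1/s_o = 1/(0.1960) − 1/(0.596) = 5.102 − 1.678 = 3.424, so s_i = 0.292 m.
The image is real, inverted and reduced, on the far side of the lens.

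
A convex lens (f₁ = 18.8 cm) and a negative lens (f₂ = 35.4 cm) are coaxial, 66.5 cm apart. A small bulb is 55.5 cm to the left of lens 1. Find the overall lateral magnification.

Lens 1: 1/d_i1 = 1/(18.8) − 1/(55.5) = 0.03517, so d_i1 = 28.43 cm; m₁ = −d_i1/d_o1 = -0.5123.
d_o2 = 66.5 − (28.43) = 38.07 cm.
f₂ = −35.4 cm (diverging).
Lens 2: 1/d_i2 = 1/(-35.4) − 1/(38.07) = -0.05452, so d_i2 = -18.34 cm; m₂ = −d_i2/d_o2 = +0.4818.
m = m₁·m₂ = (-0.5123)(+0.4818) = -0.247.

m = -0.247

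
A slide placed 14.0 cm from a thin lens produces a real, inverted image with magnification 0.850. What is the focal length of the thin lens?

m = −d_i/d_o ⇒ d_i = −m·d_o = −(-0.850)·(14.0) = 11.90 cm.
1/f = 1/d_o + 1/d_i = 1/(14.0) + 1/(11.90) = 0.1555, so f = 6.43 cm.
Since f is positive, the thin lens is converging.

f = 6.43 cm (converging)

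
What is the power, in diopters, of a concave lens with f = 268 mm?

For a concave lens, f = −268 mm.
f = -26.8 cm = -0.268 m.
P = 1/f = 1/(-0.268 m) = -3.73 D.

P = -3.73 D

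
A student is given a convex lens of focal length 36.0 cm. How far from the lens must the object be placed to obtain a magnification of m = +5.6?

m = −d_i/d_o ⇒ d_i = −m·d_o.
1/f = 1/d_o + 1/d_i = 1/d_o − 1/(m·d_o) = (1 − 1/m)/d_o, so d_o = f(1 − 1/m) = (36.00)(1 − 1/(+5.6)) = 29.6 cm.

29.6 cm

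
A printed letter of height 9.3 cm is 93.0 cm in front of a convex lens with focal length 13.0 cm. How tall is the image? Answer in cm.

1.51 cm

1/d_i = 1/f − 1/d_o = 1/(13.00) − 1/(93.0) = 0.06617, so d_i = 15.11 cm.
m = −d_i/d_o = -0.1625.
|h_i| = |m|·h_o = 0.1625 × 9.3 = 1.51 cm. The image is real, inverted and reduced, on the far side of the lens.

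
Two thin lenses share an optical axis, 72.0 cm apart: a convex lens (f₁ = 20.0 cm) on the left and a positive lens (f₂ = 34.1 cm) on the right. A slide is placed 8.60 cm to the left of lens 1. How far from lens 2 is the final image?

Lens 1: 1/d_i1 = 1/f₁ − 1/d_o1 = 1/(20.0) − 1/(8.60) = -0.06628, so d_i1 = -15.09 cm.
The intermediate image is 15.09 cm to the left of lens 1 (virtual), which is 72.0 − (-15.09) = 87.09 cm to the left of lens 2, so d_o2 = +87.09 cm.
Lens 2: 1/d_i2 = 1/f₂ − 1/d_o2 = 1/(34.1) − 1/(87.09) = 0.01784, so d_i2 = 56.0 cm.
The final image is real, 56.0 cm to the right of lens 2 (overall magnification ≈ -1.1).

56.0 cm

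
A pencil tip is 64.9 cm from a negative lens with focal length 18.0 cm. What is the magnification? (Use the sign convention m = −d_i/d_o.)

m = +0.217

For a negative lens, f = -18.0 cm.
1/d_i = 1/f − 1/d_o = 1/(-18.00) − 1/(64.9) = -0.07096, so d_i = -14.09 cm.
m = −d_i/d_o = −(-14.09)/(64.9) = +0.217.
The image is virtual, upright and reduced, on the same side as the object.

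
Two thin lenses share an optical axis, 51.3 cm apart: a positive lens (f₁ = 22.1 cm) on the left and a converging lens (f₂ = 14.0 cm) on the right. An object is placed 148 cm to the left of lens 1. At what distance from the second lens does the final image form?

Lens 1: 1/d_i1 = 1/f₁ − 1/d_o1 = 1/(22.1) − 1/(148) = 0.03849, so d_i1 = 25.98 cm.
The intermediate image is 25.98 cm to the right of lens 1, which is 51.3 − (25.98) = 25.32 cm to the left of lens 2, so d_o2 = +25.32 cm.
Lens 2: 1/d_i2 = 1/f₂ − 1/d_o2 = 1/(14.0) − 1/(25.32) = 0.03193, so d_i2 = 31.3 cm.
The final image is real, 31.3 cm to the right of lens 2 (overall magnification ≈ 0.22).

31.3 cm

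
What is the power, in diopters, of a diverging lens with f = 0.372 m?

For a diverging lens, f = −0.372 m.
P = 1/f = 1/(-0.372 m) = -2.69 D.

P = -2.69 D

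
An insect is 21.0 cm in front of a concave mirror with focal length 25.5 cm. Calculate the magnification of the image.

m = +5.67

1/d_i = 1/f − 1/d_o = 1/(25.50) − 1/(21.0) = -0.008403, so d_i = -119.0 cm.
m = −d_i/d_o = −(-119.0)/(21.0) = +5.67.
The image is virtual, upright and enlarged, behind the mirror.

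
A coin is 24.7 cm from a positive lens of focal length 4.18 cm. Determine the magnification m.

m = -0.204

1/d_i = 1/f − 1/d_o = 1/(4.180) − 1/(24.7) = 0.1987, so d_i = 5.031 cm.
m = −d_i/d_o = −(5.031)/(24.7) = -0.204.
The image is real, inverted and reduced, on the far side of the lens.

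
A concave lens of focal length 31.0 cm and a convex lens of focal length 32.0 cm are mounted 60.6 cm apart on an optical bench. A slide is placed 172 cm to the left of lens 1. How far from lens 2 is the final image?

Lens 1 is diverging, so f₁ = −31.0 cm.
Lens 1: 1/d_i1 = 1/f₁ − 1/d_o1 = 1/(-31.0) − 1/(172) = -0.03807, so d_i1 = -26.27 cm.
The intermediate image is 26.27 cm to the left of lens 1 (virtual), which is 60.6 − (-26.27) = 86.87 cm to the left of lens 2, so d_o2 = +86.87 cm.
Lens 2: 1/d_i2 = 1/f₂ − 1/d_o2 = 1/(32.0) − 1/(86.87) = 0.01974, so d_i2 = 50.7 cm.
The final image is real, 50.7 cm to the right of lens 2 (overall magnification ≈ -0.089).

50.7 cm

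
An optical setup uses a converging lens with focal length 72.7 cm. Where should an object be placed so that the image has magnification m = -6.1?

m = −d_i/d_o ⇒ d_i = −m·d_o.
1/f = 1/d_o + 1/d_i = 1/d_o − 1/(m·d_o) = (1 − 1/m)/d_o, so d_o = f(1 − 1/m) = (72.70)(1 − 1/(-6.1)) = 84.6 cm.

84.6 cm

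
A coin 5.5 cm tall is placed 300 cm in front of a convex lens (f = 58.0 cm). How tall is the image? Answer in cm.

1/d_i = 1/f − 1/d_o = 1/(58.00) − 1/(300) = 0.01391, so d_i = 71.90 cm.
m = −d_i/d_o = -0.2397.
|h_i| = |m|·h_o = 0.2397 × 5.5 = 1.32 cm. The image is real, inverted and reduced, on the far side of the lens.

1.32 cm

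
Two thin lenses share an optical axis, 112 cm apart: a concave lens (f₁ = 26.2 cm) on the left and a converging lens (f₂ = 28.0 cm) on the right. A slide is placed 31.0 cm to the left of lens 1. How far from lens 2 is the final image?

36.0 cm

Lens 1 is diverging, so f₁ = −26.2 cm.
Lens 1: 1/d_i1 = 1/f₁ − 1/d_o1 = 1/(-26.2) − 1/(31.0) = -0.07043, so d_i1 = -14.20 cm.
The intermediate image is 14.20 cm to the left of lens 1 (virtual), which is 112 − (-14.20) = 126.2 cm to the left of lens 2, so d_o2 = +126.2 cm.
Lens 2: 1/d_i2 = 1/f₂ − 1/d_o2 = 1/(28.0) − 1/(126.2) = 0.02779, so d_i2 = 36.0 cm.
The final image is real, 36.0 cm to the right of lens 2 (overall magnification ≈ -0.13).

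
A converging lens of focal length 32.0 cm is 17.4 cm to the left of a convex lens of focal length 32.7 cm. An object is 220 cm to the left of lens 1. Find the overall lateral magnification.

m = -0.106

Lens 1: 1/d_i1 = 1/(32.0) − 1/(220) = 0.02670, so d_i1 = 37.45 cm; m₁ = −d_i1/d_o1 = -0.1702.
d_o2 = 17.4 − (37.45) = -20.05 cm (virtual object).
Lens 2: 1/d_i2 = 1/(32.7) − 1/(-20.05) = 0.08046, so d_i2 = 12.43 cm; m₂ = −d_i2/d_o2 = +0.6199.
m = m₁·m₂ = (-0.1702)(+0.6199) = -0.106.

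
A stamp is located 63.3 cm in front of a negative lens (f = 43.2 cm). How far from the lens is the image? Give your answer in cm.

For a negative lens, f = -43.2 cm.
Lens equation: 1/s_i = 1/f − 1/s_o = 1/(-43.20) − 1/(63.3) = -0.02315 − 0.01580 = -0.03895, so s_i = -25.7 cm.
The image is virtual, upright and reduced, on the same side as the object.

25.7 cm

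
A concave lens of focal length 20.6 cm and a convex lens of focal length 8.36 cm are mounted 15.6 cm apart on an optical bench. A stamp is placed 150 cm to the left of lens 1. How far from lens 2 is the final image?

11.1 cm

Lens 1 is diverging, so f₁ = −20.6 cm.
Lens 1: 1/d_i1 = 1/f₁ − 1/d_o1 = 1/(-20.6) − 1/(150) = -0.05521, so d_i1 = -18.11 cm.
The intermediate image is 18.11 cm to the left of lens 1 (virtual), which is 15.6 − (-18.11) = 33.71 cm to the left of lens 2, so d_o2 = +33.71 cm.
Lens 2: 1/d_i2 = 1/f₂ − 1/d_o2 = 1/(8.36) − 1/(33.71) = 0.08995, so d_i2 = 11.1 cm.
The final image is real, 11.1 cm to the right of lens 2 (overall magnification ≈ -0.040).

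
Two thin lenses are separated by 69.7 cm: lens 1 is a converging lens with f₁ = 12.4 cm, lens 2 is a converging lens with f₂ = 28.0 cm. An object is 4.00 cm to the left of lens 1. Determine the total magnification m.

m = -0.868

Lens 1: 1/d_i1 = 1/(12.4) − 1/(4.00) = -0.1694, so d_i1 = -5.905 cm; m₁ = −d_i1/d_o1 = +1.476.
d_o2 = 69.7 − (-5.905) = 75.61 cm.
Lens 2: 1/d_i2 = 1/(28.0) − 1/(75.61) = 0.02249, so d_i2 = 44.47 cm; m₂ = −d_i2/d_o2 = -0.5881.
m = m₁·m₂ = (+1.476)(-0.5881) = -0.868.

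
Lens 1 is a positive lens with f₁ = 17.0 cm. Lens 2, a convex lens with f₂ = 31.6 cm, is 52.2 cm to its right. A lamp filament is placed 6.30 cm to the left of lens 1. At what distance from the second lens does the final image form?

Lens 1: 1/d_i1 = 1/f₁ − 1/d_o1 = 1/(17.0) − 1/(6.30) = -0.09991, so d_i1 = -10.01 cm.
The intermediate image is 10.01 cm to the left of lens 1 (virtual), which is 52.2 − (-10.01) = 62.21 cm to the left of lens 2, so d_o2 = +62.21 cm.
Lens 2: 1/d_i2 = 1/f₂ − 1/d_o2 = 1/(31.6) − 1/(62.21) = 0.01557, so d_i2 = 64.2 cm.
The final image is real, 64.2 cm to the right of lens 2 (overall magnification ≈ -1.6).

64.2 cm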